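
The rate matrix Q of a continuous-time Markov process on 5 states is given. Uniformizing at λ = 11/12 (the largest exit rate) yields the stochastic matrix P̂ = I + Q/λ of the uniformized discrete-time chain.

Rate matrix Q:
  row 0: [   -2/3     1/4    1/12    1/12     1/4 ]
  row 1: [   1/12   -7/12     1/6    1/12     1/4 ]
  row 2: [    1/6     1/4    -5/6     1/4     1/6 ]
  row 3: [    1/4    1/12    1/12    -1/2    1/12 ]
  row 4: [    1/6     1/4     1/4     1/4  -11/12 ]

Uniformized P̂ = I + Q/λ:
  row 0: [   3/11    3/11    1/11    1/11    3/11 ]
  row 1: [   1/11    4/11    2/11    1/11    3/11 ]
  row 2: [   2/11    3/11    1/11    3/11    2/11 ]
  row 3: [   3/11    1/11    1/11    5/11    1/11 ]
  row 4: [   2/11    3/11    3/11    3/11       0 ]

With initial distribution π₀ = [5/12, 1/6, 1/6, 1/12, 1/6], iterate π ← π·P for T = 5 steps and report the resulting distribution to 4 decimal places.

t=0: π = [0.4167, 0.1667, 0.1667, 0.0833, 0.1667]
t=1: π = [0.2121, 0.2727, 0.1364, 0.1818, 0.1970]
t=2: π = [0.1928, 0.2645, 0.1515, 0.2176, 0.1736]
t=3: π = [0.1951, 0.2572, 0.1465, 0.2292, 0.1721]
t=4: π = [0.1970, 0.2544, 0.1456, 0.2322, 0.1708]
t=5: π = [0.1977, 0.2536, 0.1451, 0.2329, 0.1707]

π = [0.1977, 0.2536, 0.1451, 0.2329, 0.1707]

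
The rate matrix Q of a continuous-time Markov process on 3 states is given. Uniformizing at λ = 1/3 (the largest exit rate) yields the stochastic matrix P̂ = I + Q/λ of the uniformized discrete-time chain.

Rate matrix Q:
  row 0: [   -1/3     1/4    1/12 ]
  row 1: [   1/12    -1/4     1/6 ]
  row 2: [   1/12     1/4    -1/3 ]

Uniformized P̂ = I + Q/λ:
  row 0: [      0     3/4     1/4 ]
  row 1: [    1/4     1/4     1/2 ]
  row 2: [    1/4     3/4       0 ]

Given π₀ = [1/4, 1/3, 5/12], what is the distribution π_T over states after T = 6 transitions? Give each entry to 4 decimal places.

π = [0.2000, 0.4974, 0.3026]

t=0: π = [0.2500, 0.3333, 0.4167]
t=1: π = [0.1875, 0.5833, 0.2292]
t=2: π = [0.2031, 0.4583, 0.3385]
t=3: π = [0.1992, 0.5208, 0.2799]
t=4: π = [0.2002, 0.4896, 0.3102]
t=5: π = [0.2000, 0.5052, 0.2948]
t=6: π = [0.2000, 0.4974, 0.3026]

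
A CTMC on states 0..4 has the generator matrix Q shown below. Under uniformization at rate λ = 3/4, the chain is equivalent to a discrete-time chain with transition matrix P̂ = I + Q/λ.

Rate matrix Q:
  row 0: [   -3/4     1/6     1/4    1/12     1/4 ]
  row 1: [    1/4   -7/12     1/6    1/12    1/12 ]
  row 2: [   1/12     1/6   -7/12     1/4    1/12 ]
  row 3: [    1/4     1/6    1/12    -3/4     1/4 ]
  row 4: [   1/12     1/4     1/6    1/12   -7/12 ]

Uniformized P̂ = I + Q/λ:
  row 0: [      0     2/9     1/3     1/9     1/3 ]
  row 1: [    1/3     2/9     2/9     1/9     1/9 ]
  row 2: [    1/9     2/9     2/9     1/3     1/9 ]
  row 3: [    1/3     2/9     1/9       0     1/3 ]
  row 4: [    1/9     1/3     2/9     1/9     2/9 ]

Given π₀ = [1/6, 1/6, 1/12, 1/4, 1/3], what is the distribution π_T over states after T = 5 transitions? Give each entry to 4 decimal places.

t=0: π = [0.1667, 0.1667, 0.0833, 0.2500, 0.3333]
t=1: π = [0.1852, 0.2593, 0.2130, 0.1019, 0.2407]
t=2: π = [0.1708, 0.2490, 0.2315, 0.1471, 0.2016]
t=3: π = [0.1802, 0.2446, 0.2249, 0.1462, 0.2042]
t=4: π = [0.1779, 0.2449, 0.2260, 0.1448, 0.2063]
t=5: π = [0.1779, 0.2451, 0.2259, 0.1452, 0.2058]

π = [0.1779, 0.2451, 0.2259, 0.1452, 0.2058]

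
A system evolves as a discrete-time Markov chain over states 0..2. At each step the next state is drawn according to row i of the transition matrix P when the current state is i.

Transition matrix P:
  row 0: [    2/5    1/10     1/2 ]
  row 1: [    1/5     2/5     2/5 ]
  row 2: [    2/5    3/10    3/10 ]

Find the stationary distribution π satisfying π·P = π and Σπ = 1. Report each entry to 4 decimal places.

π = [0.3488, 0.2558, 0.3953]

Balance equations π_j = Σ_i π_i·P[i][j]:
  π_0 = 2/5·π_0 + 1/5·π_1 + 2/5·π_2
  π_1 = 1/10·π_0 + 2/5·π_1 + 3/10·π_2
  normalize: π_0 + π_1 + π_2 = 1
Solving the linear system gives exactly π = [15/43, 11/43, 17/43].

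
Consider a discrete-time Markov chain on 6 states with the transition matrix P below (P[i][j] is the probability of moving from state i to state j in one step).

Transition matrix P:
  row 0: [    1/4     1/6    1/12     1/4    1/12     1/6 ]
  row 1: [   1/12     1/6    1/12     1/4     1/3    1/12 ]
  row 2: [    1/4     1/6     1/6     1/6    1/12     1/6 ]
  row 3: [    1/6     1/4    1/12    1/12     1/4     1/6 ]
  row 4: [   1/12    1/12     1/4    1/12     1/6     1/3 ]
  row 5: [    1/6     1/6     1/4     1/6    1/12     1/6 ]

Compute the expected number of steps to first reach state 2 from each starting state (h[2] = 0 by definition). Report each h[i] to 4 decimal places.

h = [7.0619, 6.8008, 0.0000, 6.8389, 5.6315, 5.9035]

First-step conditioning: h[2] = 0; for i ≠ 2, h[i] = 1 + Σ_k P[i][k]·h[k].
  h[0] = 1 + 1/4·h[0] + 1/6·h[1] + 1/4·h[3] + 1/12·h[4] + 1/6·h[5]
  h[1] = 1 + 1/12·h[0] + 1/6·h[1] + 1/4·h[3] + 1/3·h[4] + 1/12·h[5]
  h[3] = 1 + 1/6·h[0] + 1/4·h[1] + 1/12·h[3] + 1/4·h[4] + 1/6·h[5]
  h[4] = 1 + 1/12·h[0] + 1/12·h[1] + 1/12·h[3] + 1/6·h[4] + 1/3·h[5]
  h[5] = 1 + 1/6·h[0] + 1/6·h[1] + 1/6·h[3] + 1/12·h[4] + 1/6·h[5]
Solving the 5×5 linear system over states ≠ 2 gives exactly h = [10388/1471, 10004/1471, 0, 10060/1471, 8284/1471, 8684/1471] (h[2] = 0 is the target).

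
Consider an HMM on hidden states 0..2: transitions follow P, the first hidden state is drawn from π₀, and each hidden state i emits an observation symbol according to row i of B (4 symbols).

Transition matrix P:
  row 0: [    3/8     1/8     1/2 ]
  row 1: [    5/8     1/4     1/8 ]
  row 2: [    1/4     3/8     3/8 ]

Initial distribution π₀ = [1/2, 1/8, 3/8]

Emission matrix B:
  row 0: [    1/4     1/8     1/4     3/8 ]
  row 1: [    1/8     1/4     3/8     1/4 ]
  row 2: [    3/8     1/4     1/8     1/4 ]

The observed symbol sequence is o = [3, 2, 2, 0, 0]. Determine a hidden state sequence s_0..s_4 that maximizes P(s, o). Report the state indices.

path = [2, 1, 0, 2, 2]

t=0: δ = [1.875e-01, 3.125e-02, 9.375e-02]  (obs o_0=3)
t=1: δ = [1.758e-02, 1.318e-02, 1.172e-02]  ψ = [0, 2, 0]  (obs o_1=2)
t=2: δ = [2.060e-03, 1.648e-03, 1.099e-03]  ψ = [1, 2, 0]  (obs o_2=2)
t=3: δ = [2.575e-04, 5.150e-05, 3.862e-04]  ψ = [1, 1, 0]  (obs o_3=0)
t=4: δ = [2.414e-05, 1.810e-05, 5.431e-05]  ψ = [0, 2, 2]  (obs o_4=0)
backtrack: best end state = 2; path = [2, 1, 0, 2, 2]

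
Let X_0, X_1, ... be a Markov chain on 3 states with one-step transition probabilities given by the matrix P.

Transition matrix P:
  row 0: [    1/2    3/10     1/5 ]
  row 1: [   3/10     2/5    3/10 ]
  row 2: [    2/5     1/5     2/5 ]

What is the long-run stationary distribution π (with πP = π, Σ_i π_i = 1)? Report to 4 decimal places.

π = [0.4110, 0.3014, 0.2877]

Balance equations π_j = Σ_i π_i·P[i][j]:
  π_0 = 1/2·π_0 + 3/10·π_1 + 2/5·π_2
  π_1 = 3/10·π_0 + 2/5·π_1 + 1/5·π_2
  normalize: π_0 + π_1 + π_2 = 1
Solving the linear system gives exactly π = [30/73, 22/73, 21/73].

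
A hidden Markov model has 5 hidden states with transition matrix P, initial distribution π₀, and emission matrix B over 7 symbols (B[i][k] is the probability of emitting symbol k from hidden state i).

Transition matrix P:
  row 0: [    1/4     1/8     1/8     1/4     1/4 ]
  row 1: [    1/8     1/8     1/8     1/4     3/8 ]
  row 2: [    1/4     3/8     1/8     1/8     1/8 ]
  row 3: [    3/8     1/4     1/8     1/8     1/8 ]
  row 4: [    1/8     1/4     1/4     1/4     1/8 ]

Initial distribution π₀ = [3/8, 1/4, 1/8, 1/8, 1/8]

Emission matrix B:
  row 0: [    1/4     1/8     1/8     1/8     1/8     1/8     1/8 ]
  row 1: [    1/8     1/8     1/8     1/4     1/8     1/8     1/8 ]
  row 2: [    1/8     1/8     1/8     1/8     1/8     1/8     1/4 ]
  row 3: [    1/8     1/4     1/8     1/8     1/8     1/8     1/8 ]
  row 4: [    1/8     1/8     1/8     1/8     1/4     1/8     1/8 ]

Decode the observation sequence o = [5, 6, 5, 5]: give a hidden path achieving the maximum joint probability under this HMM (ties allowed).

t=0: δ = [4.688e-02, 3.125e-02, 1.562e-02, 1.562e-02, 1.562e-02]  (obs o_0=5)
t=1: δ = [1.465e-03, 7.324e-04, 1.465e-03, 1.465e-03, 1.465e-03]  ψ = [0, 0, 0, 0, 0]  (obs o_1=6)
t=2: δ = [6.866e-05, 6.866e-05, 4.578e-05, 4.578e-05, 4.578e-05]  ψ = [3, 2, 4, 0, 0]  (obs o_2=5)
t=3: δ = [2.146e-06, 2.146e-06, 1.431e-06, 2.146e-06, 3.219e-06]  ψ = [0, 2, 4, 0, 1]  (obs o_3=5)
backtrack: best end state = 4; path = [0, 2, 1, 4]

path = [0, 2, 1, 4]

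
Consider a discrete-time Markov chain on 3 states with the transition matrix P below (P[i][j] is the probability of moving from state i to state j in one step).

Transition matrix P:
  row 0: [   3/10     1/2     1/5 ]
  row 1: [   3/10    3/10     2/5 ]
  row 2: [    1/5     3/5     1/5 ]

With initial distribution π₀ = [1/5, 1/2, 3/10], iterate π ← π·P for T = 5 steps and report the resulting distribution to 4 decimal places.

π = [0.2712, 0.4406, 0.2882]

t=0: π = [0.2000, 0.5000, 0.3000]
t=1: π = [0.2700, 0.4300, 0.3000]
t=2: π = [0.2700, 0.4440, 0.2860]
t=3: π = [0.2714, 0.4398, 0.2888]
t=4: π = [0.2711, 0.4409, 0.2880]
t=5: π = [0.2712, 0.4406, 0.2882]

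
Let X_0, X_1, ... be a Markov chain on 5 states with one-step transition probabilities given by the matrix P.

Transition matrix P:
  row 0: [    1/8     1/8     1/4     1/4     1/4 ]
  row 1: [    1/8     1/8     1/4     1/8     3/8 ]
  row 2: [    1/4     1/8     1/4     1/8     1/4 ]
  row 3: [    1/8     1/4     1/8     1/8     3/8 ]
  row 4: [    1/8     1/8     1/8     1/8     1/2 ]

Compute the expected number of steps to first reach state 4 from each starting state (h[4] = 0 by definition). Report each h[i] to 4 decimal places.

First-step conditioning: h[4] = 0; for i ≠ 4, h[i] = 1 + Σ_k P[i][k]·h[k].
  h[0] = 1 + 1/8·h[0] + 1/8·h[1] + 1/4·h[2] + 1/4·h[3]
  h[1] = 1 + 1/8·h[0] + 1/8·h[1] + 1/4·h[2] + 1/8·h[3]
  h[2] = 1 + 1/4·h[0] + 1/8·h[1] + 1/4·h[2] + 1/8·h[3]
  h[3] = 1 + 1/8·h[0] + 1/4·h[1] + 1/8·h[2] + 1/8·h[3]
Solving the 4×4 linear system over states ≠ 4 gives exactly h = [512/149, 456/149, 520/149, 448/149, 0] (h[4] = 0 is the target).

h = [3.4362, 3.0604, 3.4899, 3.0067, 0.0000]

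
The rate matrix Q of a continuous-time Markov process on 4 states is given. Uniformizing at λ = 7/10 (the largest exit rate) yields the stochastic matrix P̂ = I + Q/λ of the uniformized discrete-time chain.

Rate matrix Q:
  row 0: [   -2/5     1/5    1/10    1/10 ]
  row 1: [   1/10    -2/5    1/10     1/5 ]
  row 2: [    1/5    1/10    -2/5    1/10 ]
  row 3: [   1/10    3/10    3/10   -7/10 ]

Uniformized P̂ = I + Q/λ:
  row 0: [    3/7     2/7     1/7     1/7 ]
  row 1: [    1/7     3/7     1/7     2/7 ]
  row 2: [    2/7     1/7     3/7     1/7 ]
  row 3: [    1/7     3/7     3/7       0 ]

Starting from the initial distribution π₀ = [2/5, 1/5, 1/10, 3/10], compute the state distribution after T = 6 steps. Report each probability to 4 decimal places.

π = [0.2531, 0.3165, 0.2658, 0.1646]

t=0: π = [0.4000, 0.2000, 0.1000, 0.3000]
t=1: π = [0.2714, 0.3429, 0.2571, 0.1286]
t=2: π = [0.2571, 0.3163, 0.2531, 0.1735]
t=3: π = [0.2525, 0.3195, 0.2647, 0.1633]
t=4: π = [0.2528, 0.3169, 0.2651, 0.1652]
t=5: π = [0.2530, 0.3167, 0.2658, 0.1645]
t=6: π = [0.2531, 0.3165, 0.2658, 0.1646]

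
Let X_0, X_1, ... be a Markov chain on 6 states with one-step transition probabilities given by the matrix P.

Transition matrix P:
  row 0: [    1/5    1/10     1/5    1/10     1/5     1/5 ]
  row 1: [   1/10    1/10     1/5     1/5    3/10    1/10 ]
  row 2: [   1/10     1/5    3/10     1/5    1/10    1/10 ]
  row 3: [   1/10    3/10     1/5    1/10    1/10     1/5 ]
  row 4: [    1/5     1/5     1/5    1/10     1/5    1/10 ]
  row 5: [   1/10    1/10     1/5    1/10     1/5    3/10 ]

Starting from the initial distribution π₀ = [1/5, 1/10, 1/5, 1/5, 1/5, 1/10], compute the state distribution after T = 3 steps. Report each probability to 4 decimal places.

π = [0.1314, 0.1685, 0.2222, 0.1387, 0.1803, 0.1589]

t=0: π = [0.2000, 0.1000, 0.2000, 0.2000, 0.2000, 0.1000]
t=1: π = [0.1400, 0.1800, 0.2200, 0.1300, 0.1700, 0.1600]
t=2: π = [0.1310, 0.1650, 0.2220, 0.1400, 0.1830, 0.1590]
t=3: π = [0.1314, 0.1685, 0.2222, 0.1387, 0.1803, 0.1589]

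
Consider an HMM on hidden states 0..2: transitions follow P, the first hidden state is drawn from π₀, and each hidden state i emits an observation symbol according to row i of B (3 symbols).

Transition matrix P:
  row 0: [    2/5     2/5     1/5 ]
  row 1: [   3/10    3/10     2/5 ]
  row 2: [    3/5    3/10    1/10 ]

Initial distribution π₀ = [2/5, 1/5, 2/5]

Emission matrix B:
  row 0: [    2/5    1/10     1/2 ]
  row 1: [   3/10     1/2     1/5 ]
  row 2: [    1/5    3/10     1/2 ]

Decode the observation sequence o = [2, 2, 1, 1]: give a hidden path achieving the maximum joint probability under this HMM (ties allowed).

path = [2, 0, 1, 1]

t=0: δ = [2.000e-01, 4.000e-02, 2.000e-01]  (obs o_0=2)
t=1: δ = [6.000e-02, 1.600e-02, 2.000e-02]  ψ = [2, 0, 0]  (obs o_1=2)
t=2: δ = [2.400e-03, 1.200e-02, 3.600e-03]  ψ = [0, 0, 0]  (obs o_2=1)
t=3: δ = [3.600e-04, 1.800e-03, 1.440e-03]  ψ = [1, 1, 1]  (obs o_3=1)
backtrack: best end state = 1; path = [2, 0, 1, 1]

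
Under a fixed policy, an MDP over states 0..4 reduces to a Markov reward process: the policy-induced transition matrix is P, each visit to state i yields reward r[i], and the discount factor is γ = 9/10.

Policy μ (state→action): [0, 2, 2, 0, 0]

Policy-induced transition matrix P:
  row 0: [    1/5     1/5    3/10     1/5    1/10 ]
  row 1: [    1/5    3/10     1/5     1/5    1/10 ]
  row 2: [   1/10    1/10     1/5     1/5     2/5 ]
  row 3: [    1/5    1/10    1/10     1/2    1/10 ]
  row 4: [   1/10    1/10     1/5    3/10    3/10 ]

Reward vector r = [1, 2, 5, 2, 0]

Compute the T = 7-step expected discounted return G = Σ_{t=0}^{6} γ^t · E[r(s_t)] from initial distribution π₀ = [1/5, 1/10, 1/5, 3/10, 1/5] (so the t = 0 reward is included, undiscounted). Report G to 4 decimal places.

G = 10.4517

t=0: π = [0.2000, 0.1000, 0.2000, 0.3000, 0.2000], E[r] = 2.0000, γ^t·E[r] = 2.000000, running G = 2.000000
t=1: π = [0.1600, 0.1400, 0.1900, 0.3100, 0.2000], E[r] = 2.0100, γ^t·E[r] = 1.809000, running G = 3.809000
t=2: π = [0.1610, 0.1440, 0.1850, 0.3130, 0.1970], E[r] = 2.0000, γ^t·E[r] = 1.620000, running G = 5.429000
t=3: π = [0.1618, 0.1449, 0.1848, 0.3136, 0.1949], E[r] = 2.0028, γ^t·E[r] = 1.460041, running G = 6.889041
t=4: π = [0.1620, 0.1452, 0.1848, 0.3136, 0.1944], E[r] = 2.0036, γ^t·E[r] = 1.314555, running G = 8.203597
t=5: π = [0.1621, 0.1452, 0.1848, 0.3135, 0.1943], E[r] = 2.0038, γ^t·E[r] = 1.183225, running G = 9.386822
t=6: π = [0.1621, 0.1453, 0.1849, 0.3135, 0.1943], E[r] = 2.0038, γ^t·E[r] = 1.064926, running G = 10.451748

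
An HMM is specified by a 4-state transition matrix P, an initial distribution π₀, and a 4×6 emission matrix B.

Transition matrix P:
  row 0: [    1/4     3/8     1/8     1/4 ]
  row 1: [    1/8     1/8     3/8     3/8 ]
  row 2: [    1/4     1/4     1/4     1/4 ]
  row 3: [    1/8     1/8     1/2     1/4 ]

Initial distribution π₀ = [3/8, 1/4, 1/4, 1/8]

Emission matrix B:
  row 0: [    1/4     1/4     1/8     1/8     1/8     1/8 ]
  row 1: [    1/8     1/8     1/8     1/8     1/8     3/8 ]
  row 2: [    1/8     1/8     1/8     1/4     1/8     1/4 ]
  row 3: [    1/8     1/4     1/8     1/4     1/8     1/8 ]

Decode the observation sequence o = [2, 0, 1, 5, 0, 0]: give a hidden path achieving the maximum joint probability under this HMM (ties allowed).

path = [0, 1, 3, 2, 0, 0]

t=0: δ = [4.688e-02, 3.125e-02, 3.125e-02, 1.562e-02]  (obs o_0=2)
t=1: δ = [2.930e-03, 2.197e-03, 1.465e-03, 1.465e-03]  ψ = [0, 0, 1, 0]  (obs o_1=0)
t=2: δ = [1.831e-04, 1.373e-04, 1.030e-04, 2.060e-04]  ψ = [0, 0, 1, 1]  (obs o_2=1)
t=3: δ = [5.722e-06, 2.575e-05, 2.575e-05, 6.437e-06]  ψ = [0, 0, 3, 1]  (obs o_3=5)
t=4: δ = [1.609e-06, 8.047e-07, 1.207e-06, 1.207e-06]  ψ = [2, 2, 1, 1]  (obs o_4=0)
t=5: δ = [1.006e-07, 7.544e-08, 7.544e-08, 5.029e-08]  ψ = [0, 0, 3, 0]  (obs o_5=0)
backtrack: best end state = 0; path = [0, 1, 3, 2, 0, 0]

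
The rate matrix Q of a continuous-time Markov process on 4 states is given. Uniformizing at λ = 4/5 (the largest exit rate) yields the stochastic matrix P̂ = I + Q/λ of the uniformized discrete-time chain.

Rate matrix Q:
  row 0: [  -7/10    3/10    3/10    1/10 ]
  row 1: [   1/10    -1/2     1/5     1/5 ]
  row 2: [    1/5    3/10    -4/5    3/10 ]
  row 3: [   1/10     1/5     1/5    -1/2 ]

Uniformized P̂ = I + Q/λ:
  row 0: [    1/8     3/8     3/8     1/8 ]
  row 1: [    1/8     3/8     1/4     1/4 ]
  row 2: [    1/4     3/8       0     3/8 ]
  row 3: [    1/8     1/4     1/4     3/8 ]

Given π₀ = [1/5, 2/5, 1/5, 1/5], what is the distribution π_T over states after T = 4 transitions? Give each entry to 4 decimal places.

t=0: π = [0.2000, 0.4000, 0.2000, 0.2000]
t=1: π = [0.1500, 0.3500, 0.2250, 0.2750]
t=2: π = [0.1531, 0.3406, 0.2125, 0.2938]
t=3: π = [0.1516, 0.3383, 0.2160, 0.2941]
t=4: π = [0.1520, 0.3382, 0.2149, 0.2948]

π = [0.1520, 0.3382, 0.2149, 0.2948]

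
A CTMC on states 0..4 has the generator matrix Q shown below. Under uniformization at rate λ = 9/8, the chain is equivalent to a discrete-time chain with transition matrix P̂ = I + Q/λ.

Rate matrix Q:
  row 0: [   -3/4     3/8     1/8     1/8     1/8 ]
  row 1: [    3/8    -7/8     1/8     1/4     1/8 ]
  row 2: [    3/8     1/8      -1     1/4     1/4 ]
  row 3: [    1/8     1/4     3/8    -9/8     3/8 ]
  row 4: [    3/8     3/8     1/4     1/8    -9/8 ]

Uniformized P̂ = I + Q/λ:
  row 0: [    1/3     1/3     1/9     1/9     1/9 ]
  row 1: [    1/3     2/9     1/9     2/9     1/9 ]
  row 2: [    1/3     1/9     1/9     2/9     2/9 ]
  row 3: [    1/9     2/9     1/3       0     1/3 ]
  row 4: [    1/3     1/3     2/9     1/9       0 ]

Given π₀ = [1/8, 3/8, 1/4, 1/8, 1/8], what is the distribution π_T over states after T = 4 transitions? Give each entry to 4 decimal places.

π = [0.3016, 0.2543, 0.1588, 0.1409, 0.1445]

t=0: π = [0.1250, 0.3750, 0.2500, 0.1250, 0.1250]
t=1: π = [0.3056, 0.2222, 0.1528, 0.1667, 0.1528]
t=2: π = [0.2963, 0.2562, 0.1651, 0.1343, 0.1481]
t=3: π = [0.3035, 0.2533, 0.1574, 0.1430, 0.1428]
t=4: π = [0.3016, 0.2543, 0.1588, 0.1409, 0.1445]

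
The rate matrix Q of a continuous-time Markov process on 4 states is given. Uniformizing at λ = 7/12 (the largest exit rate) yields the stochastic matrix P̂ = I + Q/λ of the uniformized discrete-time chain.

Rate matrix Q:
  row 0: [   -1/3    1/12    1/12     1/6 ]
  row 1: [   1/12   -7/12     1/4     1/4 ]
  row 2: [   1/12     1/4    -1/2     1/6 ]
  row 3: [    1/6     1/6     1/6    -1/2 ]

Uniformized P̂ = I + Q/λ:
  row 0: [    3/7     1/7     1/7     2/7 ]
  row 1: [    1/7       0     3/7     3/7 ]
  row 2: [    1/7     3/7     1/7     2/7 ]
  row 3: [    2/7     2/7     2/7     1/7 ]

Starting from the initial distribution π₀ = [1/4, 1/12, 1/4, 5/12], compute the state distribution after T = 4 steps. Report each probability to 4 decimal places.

t=0: π = [0.2500, 0.0833, 0.2500, 0.4167]
t=1: π = [0.2738, 0.2619, 0.2262, 0.2381]
t=2: π = [0.2551, 0.2041, 0.2517, 0.2891]
t=3: π = [0.2570, 0.2269, 0.2425, 0.2736]
t=4: π = [0.2554, 0.2188, 0.2468, 0.2791]

π = [0.2554, 0.2188, 0.2468, 0.2791]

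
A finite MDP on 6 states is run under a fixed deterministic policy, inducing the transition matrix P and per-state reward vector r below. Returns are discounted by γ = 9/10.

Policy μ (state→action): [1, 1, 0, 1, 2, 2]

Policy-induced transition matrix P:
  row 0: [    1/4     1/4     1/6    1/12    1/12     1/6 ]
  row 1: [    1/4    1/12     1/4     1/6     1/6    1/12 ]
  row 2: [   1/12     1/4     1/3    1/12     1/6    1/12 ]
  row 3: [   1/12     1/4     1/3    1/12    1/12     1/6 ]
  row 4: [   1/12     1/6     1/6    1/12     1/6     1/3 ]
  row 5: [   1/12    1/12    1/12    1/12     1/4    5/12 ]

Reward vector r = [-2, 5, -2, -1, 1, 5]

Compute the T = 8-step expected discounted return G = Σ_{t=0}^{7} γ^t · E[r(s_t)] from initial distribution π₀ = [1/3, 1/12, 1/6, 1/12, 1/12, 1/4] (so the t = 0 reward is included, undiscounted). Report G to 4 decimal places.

t=0: π = [0.3333, 0.0833, 0.1667, 0.0833, 0.0833, 0.2500], E[r] = 0.6667, γ^t·E[r] = 0.666667, running G = 0.666667
t=1: π = [0.1528, 0.1875, 0.1944, 0.0903, 0.1528, 0.2222], E[r] = 1.4167, γ^t·E[r] = 1.275000, running G = 1.941667
t=2: π = [0.1400, 0.1690, 0.2112, 0.0990, 0.1649, 0.2159], E[r] = 1.2876, γ^t·E[r] = 1.042969, running G = 2.984635
t=3: π = [0.1348, 0.1721, 0.2145, 0.0974, 0.1647, 0.2164], E[r] = 1.3115, γ^t·E[r] = 0.956074, running G = 3.940710
t=4: π = [0.1345, 0.1715, 0.2150, 0.0977, 0.1653, 0.2160], E[r] = 1.3064, γ^t·E[r] = 0.857152, running G = 4.797862
t=5: π = [0.1343, 0.1716, 0.2151, 0.0976, 0.1653, 0.2160], E[r] = 1.3072, γ^t·E[r] = 0.771877, running G = 5.569739
t=6: π = [0.1343, 0.1716, 0.2151, 0.0976, 0.1653, 0.2160], E[r] = 1.3070, γ^t·E[r] = 0.694572, running G = 6.264311
t=7: π = [0.1343, 0.1716, 0.2151, 0.0976, 0.1653, 0.2160], E[r] = 1.3070, γ^t·E[r] = 0.625120, running G = 6.889431

G = 6.8894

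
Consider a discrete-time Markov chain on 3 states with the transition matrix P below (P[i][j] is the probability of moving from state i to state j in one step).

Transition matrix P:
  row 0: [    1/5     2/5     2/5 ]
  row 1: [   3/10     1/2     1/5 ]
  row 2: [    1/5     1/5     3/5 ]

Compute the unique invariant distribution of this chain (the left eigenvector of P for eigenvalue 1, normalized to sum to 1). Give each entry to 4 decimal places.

Balance equations π_j = Σ_i π_i·P[i][j]:
  π_0 = 1/5·π_0 + 3/10·π_1 + 1/5·π_2
  π_1 = 2/5·π_0 + 1/2·π_1 + 1/5·π_2
  normalize: π_0 + π_1 + π_2 = 1
Solving the linear system gives exactly π = [4/17, 6/17, 7/17].

π = [0.2353, 0.3529, 0.4118]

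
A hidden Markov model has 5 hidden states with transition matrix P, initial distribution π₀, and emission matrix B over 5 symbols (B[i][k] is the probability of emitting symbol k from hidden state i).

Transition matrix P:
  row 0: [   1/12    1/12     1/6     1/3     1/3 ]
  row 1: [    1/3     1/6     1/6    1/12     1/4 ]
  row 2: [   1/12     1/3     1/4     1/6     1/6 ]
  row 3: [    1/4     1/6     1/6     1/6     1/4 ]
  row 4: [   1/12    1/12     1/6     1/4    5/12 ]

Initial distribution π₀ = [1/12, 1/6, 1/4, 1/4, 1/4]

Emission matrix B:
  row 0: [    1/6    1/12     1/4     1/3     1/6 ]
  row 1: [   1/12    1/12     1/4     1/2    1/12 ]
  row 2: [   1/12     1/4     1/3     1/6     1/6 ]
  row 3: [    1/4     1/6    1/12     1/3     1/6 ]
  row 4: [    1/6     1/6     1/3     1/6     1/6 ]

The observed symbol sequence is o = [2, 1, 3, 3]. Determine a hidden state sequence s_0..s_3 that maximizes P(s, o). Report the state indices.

path = [2, 2, 1, 0]

t=0: δ = [2.083e-02, 4.167e-02, 8.333e-02, 2.083e-02, 8.333e-02]  (obs o_0=2)
t=1: δ = [1.157e-03, 2.315e-03, 5.208e-03, 3.472e-03, 5.787e-03]  ψ = [1, 2, 2, 4, 4]  (obs o_1=1)
t=2: δ = [2.894e-04, 8.681e-04, 2.170e-04, 4.823e-04, 4.019e-04]  ψ = [3, 2, 2, 4, 4]  (obs o_2=3)
t=3: δ = [9.645e-05, 7.234e-05, 2.411e-05, 3.349e-05, 3.617e-05]  ψ = [1, 1, 1, 4, 1]  (obs o_3=3)
backtrack: best end state = 0; path = [2, 2, 1, 0]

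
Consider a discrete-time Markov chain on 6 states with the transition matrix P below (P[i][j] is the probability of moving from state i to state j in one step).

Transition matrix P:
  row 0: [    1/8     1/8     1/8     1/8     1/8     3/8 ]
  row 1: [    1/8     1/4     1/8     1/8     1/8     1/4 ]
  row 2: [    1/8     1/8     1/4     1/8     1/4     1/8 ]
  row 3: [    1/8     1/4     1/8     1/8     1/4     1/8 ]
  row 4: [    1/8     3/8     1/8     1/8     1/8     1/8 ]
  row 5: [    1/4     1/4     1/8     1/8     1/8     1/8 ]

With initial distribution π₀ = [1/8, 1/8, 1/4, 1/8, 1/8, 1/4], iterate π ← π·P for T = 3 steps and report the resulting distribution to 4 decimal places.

π = [0.1489, 0.2336, 0.1431, 0.1250, 0.1587, 0.1907]

t=0: π = [0.1250, 0.1250, 0.2500, 0.1250, 0.1250, 0.2500]
t=1: π = [0.1563, 0.2188, 0.1563, 0.1250, 0.1719, 0.1719]
t=2: π = [0.1465, 0.2324, 0.1445, 0.1250, 0.1602, 0.1914]
t=3: π = [0.1489, 0.2336, 0.1431, 0.1250, 0.1587, 0.1907]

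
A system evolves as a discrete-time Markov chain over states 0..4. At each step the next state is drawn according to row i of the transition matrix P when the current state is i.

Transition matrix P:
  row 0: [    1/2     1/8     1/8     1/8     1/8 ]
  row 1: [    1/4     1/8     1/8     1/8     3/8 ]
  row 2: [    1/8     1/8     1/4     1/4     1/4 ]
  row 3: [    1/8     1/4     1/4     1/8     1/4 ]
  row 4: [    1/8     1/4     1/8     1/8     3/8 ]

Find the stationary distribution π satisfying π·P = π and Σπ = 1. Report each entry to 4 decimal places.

π = [0.2356, 0.1779, 0.1636, 0.1455, 0.2775]

Balance equations π_j = Σ_i π_i·P[i][j]:
  π_0 = 1/2·π_0 + 1/4·π_1 + 1/8·π_2 + 1/8·π_3 + 1/8·π_4
  π_1 = 1/8·π_0 + 1/8·π_1 + 1/8·π_2 + 1/4·π_3 + 1/4·π_4
  π_2 = 1/8·π_0 + 1/8·π_1 + 1/4·π_2 + 1/4·π_3 + 1/8·π_4
  π_3 = 1/8·π_0 + 1/8·π_1 + 1/4·π_2 + 1/8·π_3 + 1/8·π_4
  normalize: π_0 + π_1 + π_2 + π_3 + π_4 = 1
Solving the linear system gives exactly π = [298/1265, 45/253, 9/55, 8/55, 351/1265].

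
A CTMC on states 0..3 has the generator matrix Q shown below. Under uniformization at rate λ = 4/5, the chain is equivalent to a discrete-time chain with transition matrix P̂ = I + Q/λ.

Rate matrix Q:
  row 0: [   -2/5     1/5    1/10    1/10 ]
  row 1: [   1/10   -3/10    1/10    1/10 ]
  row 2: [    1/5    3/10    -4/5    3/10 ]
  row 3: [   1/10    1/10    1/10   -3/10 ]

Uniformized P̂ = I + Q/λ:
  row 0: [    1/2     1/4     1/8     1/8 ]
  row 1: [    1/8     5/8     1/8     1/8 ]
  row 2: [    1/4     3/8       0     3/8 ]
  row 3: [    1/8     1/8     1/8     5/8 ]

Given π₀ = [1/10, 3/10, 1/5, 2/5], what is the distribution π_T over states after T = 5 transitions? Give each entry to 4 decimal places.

π = [0.2215, 0.3578, 0.1111, 0.3096]

t=0: π = [0.1000, 0.3000, 0.2000, 0.4000]
t=1: π = [0.1875, 0.3375, 0.1000, 0.3750]
t=2: π = [0.2078, 0.3422, 0.1125, 0.3375]
t=3: π = [0.2170, 0.3502, 0.1109, 0.3219]
t=4: π = [0.2202, 0.3550, 0.1111, 0.3137]
t=5: π = [0.2215, 0.3578, 0.1111, 0.3096]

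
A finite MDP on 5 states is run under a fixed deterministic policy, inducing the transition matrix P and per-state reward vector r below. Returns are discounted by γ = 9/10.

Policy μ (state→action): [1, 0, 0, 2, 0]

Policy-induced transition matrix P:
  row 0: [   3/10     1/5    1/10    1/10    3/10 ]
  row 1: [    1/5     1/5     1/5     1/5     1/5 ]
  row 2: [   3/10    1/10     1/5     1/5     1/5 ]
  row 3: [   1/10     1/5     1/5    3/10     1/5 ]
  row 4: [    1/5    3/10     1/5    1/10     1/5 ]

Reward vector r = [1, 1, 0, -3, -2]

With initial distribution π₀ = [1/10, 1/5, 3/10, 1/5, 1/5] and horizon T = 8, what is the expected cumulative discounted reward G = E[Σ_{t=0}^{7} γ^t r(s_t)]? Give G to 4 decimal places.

G = -3.2663

t=0: π = [0.1000, 0.2000, 0.3000, 0.2000, 0.2000], E[r] = -0.7000, γ^t·E[r] = -0.700000, running G = -0.700000
t=1: π = [0.2200, 0.1900, 0.1900, 0.1900, 0.2100], E[r] = -0.5800, γ^t·E[r] = -0.522000, running G = -1.222000
t=2: π = [0.2220, 0.2020, 0.1780, 0.1760, 0.2220], E[r] = -0.5480, γ^t·E[r] = -0.443880, running G = -1.665880
t=3: π = [0.2224, 0.2044, 0.1778, 0.1732, 0.2222], E[r] = -0.5372, γ^t·E[r] = -0.391619, running G = -2.057499
t=4: π = [0.2227, 0.2044, 0.1778, 0.1729, 0.2222], E[r] = -0.5359, γ^t·E[r] = -0.351617, running G = -2.409116
t=5: π = [0.2228, 0.2044, 0.1777, 0.1728, 0.2223], E[r] = -0.5357, γ^t·E[r] = -0.316330, running G = -2.725446
t=6: π = [0.2228, 0.2045, 0.1777, 0.1728, 0.2223], E[r] = -0.5357, γ^t·E[r] = -0.284670, running G = -3.010116
t=7: π = [0.2228, 0.2045, 0.1777, 0.1728, 0.2223], E[r] = -0.5356, γ^t·E[r] = -0.256198, running G = -3.266314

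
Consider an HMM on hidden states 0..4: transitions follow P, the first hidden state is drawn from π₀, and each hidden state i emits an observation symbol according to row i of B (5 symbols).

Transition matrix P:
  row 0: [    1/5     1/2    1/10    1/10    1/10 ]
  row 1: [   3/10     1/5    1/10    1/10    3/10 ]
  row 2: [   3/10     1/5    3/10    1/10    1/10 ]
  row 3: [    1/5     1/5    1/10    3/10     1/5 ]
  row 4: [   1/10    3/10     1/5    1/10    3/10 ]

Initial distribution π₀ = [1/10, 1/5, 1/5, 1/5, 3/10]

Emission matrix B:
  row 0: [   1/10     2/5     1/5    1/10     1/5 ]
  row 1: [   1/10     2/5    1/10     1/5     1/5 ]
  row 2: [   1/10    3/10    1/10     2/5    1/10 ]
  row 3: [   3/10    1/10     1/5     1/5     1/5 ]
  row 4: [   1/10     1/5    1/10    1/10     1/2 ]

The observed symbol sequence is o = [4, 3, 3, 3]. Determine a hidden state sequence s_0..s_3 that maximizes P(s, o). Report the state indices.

path = [4, 2, 2, 2]

t=0: δ = [2.000e-02, 4.000e-02, 2.000e-02, 4.000e-02, 1.500e-01]  (obs o_0=4)
t=1: δ = [1.500e-03, 9.000e-03, 1.200e-02, 3.000e-03, 4.500e-03]  ψ = [4, 4, 4, 4, 4]  (obs o_1=3)
t=2: δ = [3.600e-04, 4.800e-04, 1.440e-03, 2.400e-04, 2.700e-04]  ψ = [2, 2, 2, 2, 1]  (obs o_2=3)
t=3: δ = [4.320e-05, 5.760e-05, 1.728e-04, 2.880e-05, 1.440e-05]  ψ = [2, 2, 2, 2, 1]  (obs o_3=3)
backtrack: best end state = 2; path = [4, 2, 2, 2]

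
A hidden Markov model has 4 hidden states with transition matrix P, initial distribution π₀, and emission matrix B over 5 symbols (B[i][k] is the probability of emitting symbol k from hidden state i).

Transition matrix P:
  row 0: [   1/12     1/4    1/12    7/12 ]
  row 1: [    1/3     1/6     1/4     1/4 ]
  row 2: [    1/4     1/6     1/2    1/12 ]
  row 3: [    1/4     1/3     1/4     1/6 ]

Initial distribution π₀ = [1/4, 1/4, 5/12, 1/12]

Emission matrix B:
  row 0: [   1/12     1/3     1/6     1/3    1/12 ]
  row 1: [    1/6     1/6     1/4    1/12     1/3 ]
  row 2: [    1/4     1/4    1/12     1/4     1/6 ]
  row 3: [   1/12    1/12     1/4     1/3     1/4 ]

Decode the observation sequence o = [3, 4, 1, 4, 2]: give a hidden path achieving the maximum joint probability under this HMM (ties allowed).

path = [0, 3, 0, 3, 1]

t=0: δ = [8.333e-02, 2.083e-02, 1.042e-01, 2.778e-02]  (obs o_0=3)
t=1: δ = [2.170e-03, 6.944e-03, 8.681e-03, 1.215e-02]  ψ = [2, 0, 2, 0]  (obs o_1=4)
t=2: δ = [1.013e-03, 6.752e-04, 1.085e-03, 1.688e-04]  ψ = [3, 3, 2, 3]  (obs o_2=1)
t=3: δ = [2.261e-05, 8.439e-05, 9.042e-05, 1.477e-04]  ψ = [2, 0, 2, 0]  (obs o_3=4)
t=4: δ = [6.154e-06, 1.231e-05, 3.768e-06, 6.154e-06]  ψ = [3, 3, 2, 3]  (obs o_4=2)
backtrack: best end state = 1; path = [0, 3, 0, 3, 1]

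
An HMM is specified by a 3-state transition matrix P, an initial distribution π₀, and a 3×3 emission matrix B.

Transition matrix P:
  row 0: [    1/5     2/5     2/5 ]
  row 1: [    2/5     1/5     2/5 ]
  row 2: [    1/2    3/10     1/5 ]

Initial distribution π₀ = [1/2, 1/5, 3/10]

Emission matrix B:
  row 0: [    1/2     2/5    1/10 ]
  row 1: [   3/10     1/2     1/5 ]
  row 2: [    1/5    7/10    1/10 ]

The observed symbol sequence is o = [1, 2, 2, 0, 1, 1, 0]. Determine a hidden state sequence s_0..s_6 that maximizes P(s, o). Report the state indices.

path = [2, 0, 1, 0, 1, 2, 0]

t=0: δ = [2.000e-01, 1.000e-01, 2.100e-01]  (obs o_0=1)
t=1: δ = [1.050e-02, 1.600e-02, 8.000e-03]  ψ = [2, 0, 0]  (obs o_1=2)
t=2: δ = [6.400e-04, 8.400e-04, 6.400e-04]  ψ = [1, 0, 1]  (obs o_2=2)
t=3: δ = [1.680e-04, 7.680e-05, 6.720e-05]  ψ = [1, 0, 1]  (obs o_3=0)
t=4: δ = [1.344e-05, 3.360e-05, 4.704e-05]  ψ = [0, 0, 0]  (obs o_4=1)
t=5: δ = [9.408e-06, 7.056e-06, 9.408e-06]  ψ = [2, 2, 1]  (obs o_5=1)
t=6: δ = [2.352e-06, 1.129e-06, 7.526e-07]  ψ = [2, 0, 0]  (obs o_6=0)
backtrack: best end state = 0; path = [2, 0, 1, 0, 1, 2, 0]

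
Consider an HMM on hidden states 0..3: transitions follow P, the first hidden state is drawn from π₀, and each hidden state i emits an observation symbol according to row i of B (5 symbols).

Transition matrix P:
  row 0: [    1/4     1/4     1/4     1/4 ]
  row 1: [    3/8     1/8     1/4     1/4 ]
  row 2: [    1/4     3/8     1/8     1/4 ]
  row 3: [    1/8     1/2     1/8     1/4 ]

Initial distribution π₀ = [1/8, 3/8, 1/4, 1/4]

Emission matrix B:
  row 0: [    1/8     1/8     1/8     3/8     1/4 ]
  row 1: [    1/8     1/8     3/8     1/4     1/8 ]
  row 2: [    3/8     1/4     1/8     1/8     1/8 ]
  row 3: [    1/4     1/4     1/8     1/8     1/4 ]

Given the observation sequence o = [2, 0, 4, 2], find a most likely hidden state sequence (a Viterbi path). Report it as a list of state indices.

path = [1, 2, 3, 1]

t=0: δ = [1.562e-02, 1.406e-01, 3.125e-02, 3.125e-02]  (obs o_0=2)
t=1: δ = [6.592e-03, 2.197e-03, 1.318e-02, 8.789e-03]  ψ = [1, 1, 1, 1]  (obs o_1=0)
t=2: δ = [8.240e-04, 6.180e-04, 2.060e-04, 8.240e-04]  ψ = [2, 2, 0, 2]  (obs o_2=4)
t=3: δ = [2.897e-05, 1.545e-04, 2.575e-05, 2.575e-05]  ψ = [1, 3, 0, 0]  (obs o_3=2)
backtrack: best end state = 1; path = [1, 2, 3, 1]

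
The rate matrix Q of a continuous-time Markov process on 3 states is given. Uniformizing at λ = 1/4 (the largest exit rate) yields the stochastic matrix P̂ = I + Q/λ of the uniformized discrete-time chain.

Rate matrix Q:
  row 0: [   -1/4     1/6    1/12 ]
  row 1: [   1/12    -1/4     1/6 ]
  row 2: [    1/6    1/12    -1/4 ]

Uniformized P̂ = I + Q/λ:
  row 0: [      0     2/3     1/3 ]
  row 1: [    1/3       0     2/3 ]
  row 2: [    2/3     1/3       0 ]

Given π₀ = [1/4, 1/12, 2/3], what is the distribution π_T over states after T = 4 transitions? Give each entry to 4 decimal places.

t=0: π = [0.2500, 0.0833, 0.6667]
t=1: π = [0.4722, 0.3889, 0.1389]
t=2: π = [0.2222, 0.3611, 0.4167]
t=3: π = [0.3981, 0.2870, 0.3148]
t=4: π = [0.3056, 0.3704, 0.3241]

π = [0.3056, 0.3704, 0.3241]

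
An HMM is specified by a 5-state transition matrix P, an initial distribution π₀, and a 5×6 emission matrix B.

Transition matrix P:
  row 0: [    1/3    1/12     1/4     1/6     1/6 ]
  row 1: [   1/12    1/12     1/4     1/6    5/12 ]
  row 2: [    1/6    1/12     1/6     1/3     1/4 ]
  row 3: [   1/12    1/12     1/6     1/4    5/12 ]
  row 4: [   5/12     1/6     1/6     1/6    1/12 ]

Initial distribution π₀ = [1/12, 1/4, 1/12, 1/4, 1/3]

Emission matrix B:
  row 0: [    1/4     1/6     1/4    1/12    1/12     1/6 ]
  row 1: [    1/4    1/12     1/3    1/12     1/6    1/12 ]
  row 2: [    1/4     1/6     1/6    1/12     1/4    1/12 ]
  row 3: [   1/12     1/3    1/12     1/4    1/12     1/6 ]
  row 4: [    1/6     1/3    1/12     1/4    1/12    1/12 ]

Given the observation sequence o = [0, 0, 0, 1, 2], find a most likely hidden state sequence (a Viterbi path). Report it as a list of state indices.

t=0: δ = [2.083e-02, 6.250e-02, 2.083e-02, 2.083e-02, 5.556e-02]  (obs o_0=0)
t=1: δ = [5.787e-03, 2.315e-03, 3.906e-03, 8.681e-04, 4.340e-03]  ψ = [4, 4, 1, 1, 1]  (obs o_1=0)
t=2: δ = [4.823e-04, 1.808e-04, 3.617e-04, 1.085e-04, 1.628e-04]  ψ = [0, 4, 0, 2, 2]  (obs o_2=0)
t=3: δ = [2.679e-05, 3.349e-06, 2.009e-05, 4.019e-05, 3.014e-05]  ψ = [0, 0, 0, 2, 2]  (obs o_3=1)
t=4: δ = [3.140e-06, 1.674e-06, 1.116e-06, 8.372e-07, 1.395e-06]  ψ = [4, 4, 0, 3, 3]  (obs o_4=2)
backtrack: best end state = 0; path = [4, 0, 2, 4, 0]

path = [4, 0, 2, 4, 0]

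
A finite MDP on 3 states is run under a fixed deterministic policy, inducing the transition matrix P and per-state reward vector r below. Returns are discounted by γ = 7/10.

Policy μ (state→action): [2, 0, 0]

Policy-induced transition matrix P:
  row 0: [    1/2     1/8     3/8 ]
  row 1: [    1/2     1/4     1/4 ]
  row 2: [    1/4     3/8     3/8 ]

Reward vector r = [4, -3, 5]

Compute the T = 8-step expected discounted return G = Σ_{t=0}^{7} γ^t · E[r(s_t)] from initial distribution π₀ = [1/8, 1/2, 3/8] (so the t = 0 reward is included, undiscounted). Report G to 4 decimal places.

G = 6.3546

t=0: π = [0.1250, 0.5000, 0.3750], E[r] = 0.8750, γ^t·E[r] = 0.875000, running G = 0.875000
t=1: π = [0.4063, 0.2813, 0.3125], E[r] = 2.3438, γ^t·E[r] = 1.640625, running G = 2.515625
t=2: π = [0.4219, 0.2383, 0.3398], E[r] = 2.6719, γ^t·E[r] = 1.309219, running G = 3.824844
t=3: π = [0.4150, 0.2397, 0.3452], E[r] = 2.6670, γ^t·E[r] = 0.914778, running G = 4.739622
t=4: π = [0.4137, 0.2413, 0.3450], E[r] = 2.6561, γ^t·E[r] = 0.637736, running G = 5.377358
t=5: π = [0.4137, 0.2414, 0.3448], E[r] = 2.6549, γ^t·E[r] = 0.446213, running G = 5.823571
t=6: π = [0.4138, 0.2414, 0.3448], E[r] = 2.6551, γ^t·E[r] = 0.312371, running G = 6.135942
t=7: π = [0.4138, 0.2414, 0.3448], E[r] = 2.6552, γ^t·E[r] = 0.218665, running G = 6.354607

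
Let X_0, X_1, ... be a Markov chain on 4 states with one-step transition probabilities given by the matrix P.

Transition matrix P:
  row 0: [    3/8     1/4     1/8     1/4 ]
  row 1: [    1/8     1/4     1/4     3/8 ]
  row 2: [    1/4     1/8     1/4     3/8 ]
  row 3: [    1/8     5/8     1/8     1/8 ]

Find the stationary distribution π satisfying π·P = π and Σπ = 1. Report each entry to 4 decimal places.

Balance equations π_j = Σ_i π_i·P[i][j]:
  π_0 = 3/8·π_0 + 1/8·π_1 + 1/4·π_2 + 1/8·π_3
  π_1 = 1/4·π_0 + 1/4·π_1 + 1/8·π_2 + 5/8·π_3
  π_2 = 1/8·π_0 + 1/4·π_1 + 1/4·π_2 + 1/8·π_3
  normalize: π_0 + π_1 + π_2 + π_3 = 1
Solving the linear system gives exactly π = [97/489, 54/163, 31/163, 137/489].

π = [0.1984, 0.3313, 0.1902, 0.2802]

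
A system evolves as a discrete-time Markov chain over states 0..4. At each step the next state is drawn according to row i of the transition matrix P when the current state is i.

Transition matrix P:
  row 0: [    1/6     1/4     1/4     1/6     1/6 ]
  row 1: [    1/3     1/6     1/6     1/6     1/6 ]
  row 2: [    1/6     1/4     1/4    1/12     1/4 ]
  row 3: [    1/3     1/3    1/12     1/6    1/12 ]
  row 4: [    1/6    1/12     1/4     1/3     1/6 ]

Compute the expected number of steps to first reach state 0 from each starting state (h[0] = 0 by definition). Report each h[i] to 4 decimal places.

First-step conditioning: h[0] = 0; for i ≠ 0, h[i] = 1 + Σ_k P[i][k]·h[k].
  h[1] = 1 + 1/6·h[1] + 1/6·h[2] + 1/6·h[3] + 1/6·h[4]
  h[2] = 1 + 1/4·h[1] + 1/4·h[2] + 1/12·h[3] + 1/4·h[4]
  h[3] = 1 + 1/3·h[1] + 1/12·h[2] + 1/6·h[3] + 1/12·h[4]
  h[4] = 1 + 1/12·h[1] + 1/4·h[2] + 1/3·h[3] + 1/6·h[4]
Solving the 4×4 linear system over states ≠ 0 gives exactly h = [0, 1583/436, 1901/436, 1533/436, 1865/436] (h[0] = 0 is the target).

h = [0.0000, 3.6307, 4.3601, 3.5161, 4.2775]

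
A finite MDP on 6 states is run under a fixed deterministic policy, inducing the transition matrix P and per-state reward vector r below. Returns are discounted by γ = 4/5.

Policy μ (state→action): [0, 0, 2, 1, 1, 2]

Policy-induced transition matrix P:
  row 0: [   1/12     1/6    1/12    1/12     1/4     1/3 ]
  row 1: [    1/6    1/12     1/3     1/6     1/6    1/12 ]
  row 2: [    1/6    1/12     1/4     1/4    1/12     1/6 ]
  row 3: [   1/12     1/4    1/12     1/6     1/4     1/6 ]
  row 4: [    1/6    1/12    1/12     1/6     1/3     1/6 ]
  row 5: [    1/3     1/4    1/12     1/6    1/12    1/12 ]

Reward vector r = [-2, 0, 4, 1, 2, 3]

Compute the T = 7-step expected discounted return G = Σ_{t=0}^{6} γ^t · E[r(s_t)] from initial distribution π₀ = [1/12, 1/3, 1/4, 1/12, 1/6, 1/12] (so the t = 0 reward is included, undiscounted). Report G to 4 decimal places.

G = 5.5389

t=0: π = [0.0833, 0.3333, 0.2500, 0.0833, 0.1667, 0.0833], E[r] = 1.5000, γ^t·E[r] = 1.500000, running G = 1.500000
t=1: π = [0.1667, 0.1181, 0.2083, 0.1806, 0.1806, 0.1458], E[r] = 1.4792, γ^t·E[r] = 1.183333, running G = 2.683333
t=2: π = [0.1620, 0.1516, 0.1476, 0.1701, 0.1962, 0.1725], E[r] = 1.3461, γ^t·E[r] = 0.861481, running G = 3.544815
t=3: π = [0.1677, 0.1539, 0.1458, 0.1655, 0.2004, 0.1667], E[r] = 1.3141, γ^t·E[r] = 0.672815, running G = 4.217630
t=4: π = [0.1667, 0.1527, 0.1461, 0.1648, 0.2018, 0.1679], E[r] = 1.3233, γ^t·E[r] = 0.542008, running G = 4.759638
t=5: π = [0.1670, 0.1527, 0.1459, 0.1650, 0.2018, 0.1677], E[r] = 1.3210, γ^t·E[r] = 0.432874, running G = 5.192512
t=6: π = [0.1670, 0.1527, 0.1458, 0.1649, 0.2018, 0.1678], E[r] = 1.3213, γ^t·E[r] = 0.346370, running G = 5.538882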